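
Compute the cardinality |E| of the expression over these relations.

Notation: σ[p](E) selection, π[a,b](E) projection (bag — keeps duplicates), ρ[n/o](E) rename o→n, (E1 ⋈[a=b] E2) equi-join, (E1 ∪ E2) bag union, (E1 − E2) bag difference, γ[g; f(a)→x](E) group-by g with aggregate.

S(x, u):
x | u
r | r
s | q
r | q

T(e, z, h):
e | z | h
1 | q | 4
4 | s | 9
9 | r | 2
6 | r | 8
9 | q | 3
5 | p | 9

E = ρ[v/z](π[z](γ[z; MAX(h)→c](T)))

Row counts bottom-up:
  T → 6
  γ[z; MAX(h)→c](T) → 4
  π[z](γ[z; MAX(h)→c](T)) → 4
  ρ[v/z](π[z](γ[z; MAX(h)→c](T))) → 4

|E| = 4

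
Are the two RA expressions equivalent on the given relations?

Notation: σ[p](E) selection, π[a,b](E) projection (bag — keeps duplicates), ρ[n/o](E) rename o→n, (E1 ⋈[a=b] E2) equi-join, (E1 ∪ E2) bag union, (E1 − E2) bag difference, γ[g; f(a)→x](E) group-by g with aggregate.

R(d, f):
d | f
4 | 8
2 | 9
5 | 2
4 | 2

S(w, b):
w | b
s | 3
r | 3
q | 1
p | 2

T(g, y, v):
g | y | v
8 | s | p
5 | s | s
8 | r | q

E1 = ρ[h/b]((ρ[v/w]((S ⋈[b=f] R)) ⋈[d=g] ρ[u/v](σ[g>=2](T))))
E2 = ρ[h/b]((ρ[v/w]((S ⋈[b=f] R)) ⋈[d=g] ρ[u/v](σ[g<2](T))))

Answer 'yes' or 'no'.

E1 subexpression sizes:
  S → 4
  R → 4
  (S ⋈[b=f] R) → 2
  ρ[v/w]((S ⋈[b=f] R)) → 2
  T → 3
  σ[g>=2](T) → 3
  ρ[u/v](σ[g>=2](T)) → 3
  (ρ[v/w]((S ⋈[b=f] R)) ⋈[d=g] ρ[u/v](σ[g>=2](T))) → 1
  ρ[h/b]((ρ[v/w]((S ⋈[b=f] R)) ⋈[d=g] ρ[u/v](σ[g>=2](T)))) → 1
E2 subexpression sizes:
  S → 4
  R → 4
  (S ⋈[b=f] R) → 2
  ρ[v/w]((S ⋈[b=f] R)) → 2
  T → 3
  σ[g<2](T) → 0
  ρ[u/v](σ[g<2](T)) → 0
  (ρ[v/w]((S ⋈[b=f] R)) ⋈[d=g] ρ[u/v](σ[g<2](T))) → 0
  ρ[h/b]((ρ[v/w]((S ⋈[b=f] R)) ⋈[d=g] ρ[u/v](σ[g<2](T)))) → 0

E1 result:
v | h | d | f | g | y | u
p | 2 | 5 | 2 | 5 | s | s
E2 result:
v | h | d | f | g | y | u
(0 rows)
Witness: ('p', 2, 5, 2, 5, 's', 's') appears 1× in E1 but 0× in E2.

no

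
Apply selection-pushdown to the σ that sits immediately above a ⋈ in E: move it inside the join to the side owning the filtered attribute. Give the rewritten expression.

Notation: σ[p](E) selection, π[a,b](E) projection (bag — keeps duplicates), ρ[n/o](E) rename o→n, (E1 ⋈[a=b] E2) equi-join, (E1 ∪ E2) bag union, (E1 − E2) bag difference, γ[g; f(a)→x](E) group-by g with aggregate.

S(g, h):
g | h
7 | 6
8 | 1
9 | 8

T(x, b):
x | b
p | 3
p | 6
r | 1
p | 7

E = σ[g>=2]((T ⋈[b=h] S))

σ filters on g, owned by the right side.
E' = (T ⋈[b=h] σ[g>=2](S))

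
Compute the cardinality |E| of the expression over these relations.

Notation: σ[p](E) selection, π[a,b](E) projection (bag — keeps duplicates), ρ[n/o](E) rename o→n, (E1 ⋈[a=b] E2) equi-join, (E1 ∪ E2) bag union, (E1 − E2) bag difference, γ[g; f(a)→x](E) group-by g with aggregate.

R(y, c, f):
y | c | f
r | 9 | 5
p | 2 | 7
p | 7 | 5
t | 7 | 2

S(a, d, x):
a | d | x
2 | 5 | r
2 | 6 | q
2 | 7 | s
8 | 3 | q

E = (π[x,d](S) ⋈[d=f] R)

Subexpression sizes:
  S → 4
  π[x,d](S) → 4
  R → 4
  (π[x,d](S) ⋈[d=f] R) → 3

|E| = 3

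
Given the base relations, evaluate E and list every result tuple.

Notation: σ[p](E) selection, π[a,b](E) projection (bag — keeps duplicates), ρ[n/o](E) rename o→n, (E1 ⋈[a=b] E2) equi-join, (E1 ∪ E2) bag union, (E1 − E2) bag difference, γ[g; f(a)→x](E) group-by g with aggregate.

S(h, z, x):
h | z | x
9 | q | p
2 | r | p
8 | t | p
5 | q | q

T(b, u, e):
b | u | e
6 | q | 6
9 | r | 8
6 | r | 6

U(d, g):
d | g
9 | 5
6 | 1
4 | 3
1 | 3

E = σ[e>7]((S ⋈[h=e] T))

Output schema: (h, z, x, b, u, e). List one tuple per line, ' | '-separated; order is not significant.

Stepwise |·|:
  S → 4
  T → 3
  (S ⋈[h=e] T) → 1
  σ[e>7]((S ⋈[h=e] T)) → 1

== RESULT ==
h | z | x | b | u | e
8 | t | p | 9 | r | 8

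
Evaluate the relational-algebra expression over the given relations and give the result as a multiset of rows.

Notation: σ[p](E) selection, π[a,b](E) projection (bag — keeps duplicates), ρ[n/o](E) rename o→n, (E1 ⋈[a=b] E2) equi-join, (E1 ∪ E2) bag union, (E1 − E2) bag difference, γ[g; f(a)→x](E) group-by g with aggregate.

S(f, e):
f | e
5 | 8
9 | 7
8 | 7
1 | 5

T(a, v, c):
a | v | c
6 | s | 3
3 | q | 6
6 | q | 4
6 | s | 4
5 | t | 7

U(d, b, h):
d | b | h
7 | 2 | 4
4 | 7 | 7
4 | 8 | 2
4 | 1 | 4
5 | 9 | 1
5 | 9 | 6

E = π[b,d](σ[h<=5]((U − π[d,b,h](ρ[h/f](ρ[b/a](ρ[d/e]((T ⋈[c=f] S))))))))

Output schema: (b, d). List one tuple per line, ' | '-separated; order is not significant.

Row counts bottom-up:
  U → 6
  T → 5
  S → 4
  (T ⋈[c=f] S) → 0
  ρ[d/e]((T ⋈[c=f] S)) → 0
  ρ[b/a](ρ[d/e]((T ⋈[c=f] S))) → 0
  ρ[h/f](ρ[b/a](ρ[d/e]((T ⋈[c=f] S)))) → 0
  π[d,b,h](ρ[h/f](ρ[b/a](ρ[d/e]((T ⋈[c=f] S))))) → 0
  (U − π[d,b,h](ρ[h/f](ρ[b/a](ρ[d/e]((T ⋈[c=f] S)))))) → 6
  σ[h<=5]((U − π[d,b,h](ρ[h/f](ρ[b/a](ρ[d/e]((T ⋈[c=f] S))))))) → 4
  π[b,d](σ[h<=5]((U − π[d,b,h](ρ[h/f](ρ[b/a](ρ[d/e]((T ⋈[c=f] S)))))))) → 4

== RESULT ==
b | d
1 | 4
2 | 7
8 | 4
9 | 5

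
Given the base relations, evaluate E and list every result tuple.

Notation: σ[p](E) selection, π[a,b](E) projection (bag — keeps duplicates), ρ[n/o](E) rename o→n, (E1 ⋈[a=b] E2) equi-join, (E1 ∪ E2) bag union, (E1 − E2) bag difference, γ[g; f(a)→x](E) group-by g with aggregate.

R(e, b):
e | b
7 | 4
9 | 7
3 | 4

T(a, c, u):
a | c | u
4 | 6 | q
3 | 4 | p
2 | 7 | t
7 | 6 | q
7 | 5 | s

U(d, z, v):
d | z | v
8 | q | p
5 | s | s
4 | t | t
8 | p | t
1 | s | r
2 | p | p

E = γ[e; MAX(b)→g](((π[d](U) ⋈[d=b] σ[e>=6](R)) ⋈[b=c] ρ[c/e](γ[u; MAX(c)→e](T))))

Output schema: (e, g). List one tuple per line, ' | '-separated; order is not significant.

Per-node cardinality:
  U → 6
  π[d](U) → 6
  R → 3
  σ[e>=6](R) → 2
  (π[d](U) ⋈[d=b] σ[e>=6](R)) → 1
  T → 5
  γ[u; MAX(c)→e](T) → 4
  ρ[c/e](γ[u; MAX(c)→e](T)) → 4
  ((π[d](U) ⋈[d=b] σ[e>=6](R)) ⋈[b=c] ρ[c/e](γ[u; MAX(c)→e](T))) → 1
  γ[e; MAX(b)→g](((π[d](U) ⋈[d=b] σ[e>=6](R)) ⋈[b=c] ρ[c/e](γ[u; MAX(c)→e](T)))) → 1

== RESULT ==
e | g
7 | 4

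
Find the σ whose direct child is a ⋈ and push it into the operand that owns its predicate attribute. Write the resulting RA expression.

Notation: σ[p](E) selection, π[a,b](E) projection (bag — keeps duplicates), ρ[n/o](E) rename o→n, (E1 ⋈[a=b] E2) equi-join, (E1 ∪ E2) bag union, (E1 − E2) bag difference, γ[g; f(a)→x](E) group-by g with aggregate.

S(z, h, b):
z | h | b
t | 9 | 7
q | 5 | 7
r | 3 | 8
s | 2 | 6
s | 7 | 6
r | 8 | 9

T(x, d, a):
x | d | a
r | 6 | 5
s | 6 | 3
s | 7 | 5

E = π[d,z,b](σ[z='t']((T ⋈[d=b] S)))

σ filters on z, owned by the right side.
E' = π[d,z,b]((T ⋈[d=b] σ[z='t'](S)))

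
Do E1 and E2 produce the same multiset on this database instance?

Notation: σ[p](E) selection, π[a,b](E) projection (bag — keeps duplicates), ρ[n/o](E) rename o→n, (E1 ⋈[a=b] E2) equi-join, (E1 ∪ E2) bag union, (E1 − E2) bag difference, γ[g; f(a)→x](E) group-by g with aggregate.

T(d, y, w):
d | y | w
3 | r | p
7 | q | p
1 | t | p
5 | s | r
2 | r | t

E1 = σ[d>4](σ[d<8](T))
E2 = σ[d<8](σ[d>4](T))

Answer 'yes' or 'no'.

E1 subexpression sizes:
  T → 5
  σ[d<8](T) → 5
  σ[d>4](σ[d<8](T)) → 2
E2 subexpression sizes:
  T → 5
  σ[d>4](T) → 2
  σ[d<8](σ[d>4](T)) → 2

E1 and E2 produce the same multiset:
d | y | w
5 | s | r
7 | q | p

yes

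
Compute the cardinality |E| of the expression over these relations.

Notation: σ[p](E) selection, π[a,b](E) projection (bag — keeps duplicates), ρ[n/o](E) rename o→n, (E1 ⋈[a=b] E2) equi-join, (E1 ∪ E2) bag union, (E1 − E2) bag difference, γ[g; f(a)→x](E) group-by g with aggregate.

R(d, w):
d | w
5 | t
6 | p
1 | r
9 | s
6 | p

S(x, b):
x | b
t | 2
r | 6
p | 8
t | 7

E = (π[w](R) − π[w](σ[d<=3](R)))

Per-node cardinality:
  R → 5
  π[w](R) → 5
  R → 5
  σ[d<=3](R) → 1
  π[w](σ[d<=3](R)) → 1
  (π[w](R) − π[w](σ[d<=3](R))) → 4

|E| = 4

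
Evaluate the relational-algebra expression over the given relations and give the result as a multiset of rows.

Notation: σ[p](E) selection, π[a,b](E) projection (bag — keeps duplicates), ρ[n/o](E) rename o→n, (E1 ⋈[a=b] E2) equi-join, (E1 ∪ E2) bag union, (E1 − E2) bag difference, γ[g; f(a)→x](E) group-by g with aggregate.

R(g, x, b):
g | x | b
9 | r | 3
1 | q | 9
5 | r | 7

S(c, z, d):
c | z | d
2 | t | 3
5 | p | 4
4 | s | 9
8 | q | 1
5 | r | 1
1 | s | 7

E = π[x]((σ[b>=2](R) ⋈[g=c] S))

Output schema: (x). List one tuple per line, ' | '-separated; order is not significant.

Row counts bottom-up:
  R → 3
  σ[b>=2](R) → 3
  S → 6
  (σ[b>=2](R) ⋈[g=c] S) → 3
  π[x]((σ[b>=2](R) ⋈[g=c] S)) → 3

== RESULT ==
x
q
r
r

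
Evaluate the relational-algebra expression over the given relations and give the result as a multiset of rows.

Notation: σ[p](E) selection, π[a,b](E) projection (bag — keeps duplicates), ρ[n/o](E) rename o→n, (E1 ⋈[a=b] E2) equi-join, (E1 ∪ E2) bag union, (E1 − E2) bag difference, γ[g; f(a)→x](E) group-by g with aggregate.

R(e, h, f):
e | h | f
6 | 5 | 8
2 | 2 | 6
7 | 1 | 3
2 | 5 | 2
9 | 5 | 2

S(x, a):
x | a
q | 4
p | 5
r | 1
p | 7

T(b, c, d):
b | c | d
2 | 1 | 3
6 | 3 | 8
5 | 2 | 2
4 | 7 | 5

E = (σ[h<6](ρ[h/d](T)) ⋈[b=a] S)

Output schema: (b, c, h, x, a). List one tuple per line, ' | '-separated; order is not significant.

Per-node cardinality:
  T → 4
  ρ[h/d](T) → 4
  σ[h<6](ρ[h/d](T)) → 3
  S → 4
  (σ[h<6](ρ[h/d](T)) ⋈[b=a] S) → 2

== RESULT ==
b | c | h | x | a
4 | 7 | 5 | q | 4
5 | 2 | 2 | p | 5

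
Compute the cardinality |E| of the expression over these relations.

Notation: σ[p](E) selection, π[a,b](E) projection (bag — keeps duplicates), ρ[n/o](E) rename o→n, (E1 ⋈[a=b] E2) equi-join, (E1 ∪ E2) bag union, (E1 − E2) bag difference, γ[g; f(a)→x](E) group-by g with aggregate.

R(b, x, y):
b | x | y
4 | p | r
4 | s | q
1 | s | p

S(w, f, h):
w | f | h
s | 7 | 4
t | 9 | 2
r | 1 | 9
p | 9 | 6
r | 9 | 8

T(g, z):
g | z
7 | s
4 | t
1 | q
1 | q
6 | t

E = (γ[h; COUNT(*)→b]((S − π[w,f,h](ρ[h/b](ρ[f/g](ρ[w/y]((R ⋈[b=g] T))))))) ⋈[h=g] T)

Per-node cardinality:
  S → 5
  R → 3
  T → 5
  (R ⋈[b=g] T) → 4
  ρ[w/y]((R ⋈[b=g] T)) → 4
  ρ[f/g](ρ[w/y]((R ⋈[b=g] T))) → 4
  ρ[h/b](ρ[f/g](ρ[w/y]((R ⋈[b=g] T)))) → 4
  π[w,f,h](ρ[h/b](ρ[f/g](ρ[w/y]((R ⋈[b=g] T))))) → 4
  (S − π[w,f,h](ρ[h/b](ρ[f/g](ρ[w/y]((R ⋈[b=g] T)))))) → 5
  γ[h; COUNT(*)→b]((S − π[w,f,h](ρ[h/b](ρ[f/g](ρ[w/y]((R ⋈[b=g] T))))))) → 5
  T → 5
  (γ[h; COUNT(*)→b]((S − π[w,f,h](ρ[h/b](ρ[f/g](ρ[w/y]((R ⋈[b=g] T))))))) ⋈[h=g] T) → 2

|E| = 2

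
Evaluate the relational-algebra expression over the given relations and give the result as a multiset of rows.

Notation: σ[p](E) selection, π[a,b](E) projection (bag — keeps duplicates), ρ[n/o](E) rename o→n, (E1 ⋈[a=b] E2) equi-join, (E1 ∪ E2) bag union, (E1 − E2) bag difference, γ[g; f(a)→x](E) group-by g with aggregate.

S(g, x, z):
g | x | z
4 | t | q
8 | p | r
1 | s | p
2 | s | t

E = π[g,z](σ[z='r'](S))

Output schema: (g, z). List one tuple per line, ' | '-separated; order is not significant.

Row counts bottom-up:
  S → 4
  σ[z='r'](S) → 1
  π[g,z](σ[z='r'](S)) → 1

== RESULT ==
g | z
8 | r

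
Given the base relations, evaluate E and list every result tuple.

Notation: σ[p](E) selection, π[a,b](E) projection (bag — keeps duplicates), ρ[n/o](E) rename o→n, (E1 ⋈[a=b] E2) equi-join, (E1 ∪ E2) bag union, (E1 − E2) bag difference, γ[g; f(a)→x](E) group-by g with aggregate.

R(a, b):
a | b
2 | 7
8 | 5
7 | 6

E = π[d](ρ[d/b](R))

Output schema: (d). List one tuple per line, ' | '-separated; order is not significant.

Per-node cardinality:
  R → 3
  ρ[d/b](R) → 3
  π[d](ρ[d/b](R)) → 3

== RESULT ==
d
5
6
7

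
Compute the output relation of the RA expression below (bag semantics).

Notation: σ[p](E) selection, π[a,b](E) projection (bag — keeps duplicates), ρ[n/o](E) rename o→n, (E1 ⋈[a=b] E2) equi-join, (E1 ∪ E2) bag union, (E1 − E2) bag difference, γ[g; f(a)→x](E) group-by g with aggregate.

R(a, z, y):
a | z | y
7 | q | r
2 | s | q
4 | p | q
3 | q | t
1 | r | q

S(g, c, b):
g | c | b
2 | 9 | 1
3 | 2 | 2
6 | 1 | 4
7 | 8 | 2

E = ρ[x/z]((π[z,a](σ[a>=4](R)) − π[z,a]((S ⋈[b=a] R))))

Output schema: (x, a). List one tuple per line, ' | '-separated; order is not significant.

Row counts bottom-up:
  R → 5
  σ[a>=4](R) → 2
  π[z,a](σ[a>=4](R)) → 2
  S → 4
  R → 5
  (S ⋈[b=a] R) → 4
  π[z,a]((S ⋈[b=a] R)) → 4
  (π[z,a](σ[a>=4](R)) − π[z,a]((S ⋈[b=a] R))) → 1
  ρ[x/z]((π[z,a](σ[a>=4](R)) − π[z,a]((S ⋈[b=a] R)))) → 1

== RESULT ==
x | a
q | 7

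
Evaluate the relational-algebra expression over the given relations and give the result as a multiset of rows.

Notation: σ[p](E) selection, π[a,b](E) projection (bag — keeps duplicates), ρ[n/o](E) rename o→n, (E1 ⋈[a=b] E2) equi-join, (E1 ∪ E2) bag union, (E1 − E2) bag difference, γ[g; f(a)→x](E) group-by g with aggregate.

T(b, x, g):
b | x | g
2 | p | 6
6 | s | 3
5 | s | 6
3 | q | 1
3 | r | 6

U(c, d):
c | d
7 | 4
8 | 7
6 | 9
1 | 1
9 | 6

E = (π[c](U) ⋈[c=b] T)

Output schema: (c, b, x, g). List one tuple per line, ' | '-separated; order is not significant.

Row counts bottom-up:
  U → 5
  π[c](U) → 5
  T → 5
  (π[c](U) ⋈[c=b] T) → 1

== RESULT ==
c | b | x | g
6 | 6 | s | 3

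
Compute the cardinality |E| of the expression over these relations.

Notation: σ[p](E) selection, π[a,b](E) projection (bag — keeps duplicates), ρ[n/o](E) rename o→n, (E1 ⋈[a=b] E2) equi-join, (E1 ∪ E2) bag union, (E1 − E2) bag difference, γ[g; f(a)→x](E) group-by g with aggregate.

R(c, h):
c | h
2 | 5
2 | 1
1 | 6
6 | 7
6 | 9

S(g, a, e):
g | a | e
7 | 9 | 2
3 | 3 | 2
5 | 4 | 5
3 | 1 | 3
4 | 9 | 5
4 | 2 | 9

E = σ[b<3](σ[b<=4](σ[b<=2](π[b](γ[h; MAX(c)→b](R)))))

Subexpression sizes:
  R → 5
  γ[h; MAX(c)→b](R) → 5
  π[b](γ[h; MAX(c)→b](R)) → 5
  σ[b<=2](π[b](γ[h; MAX(c)→b](R))) → 3
  σ[b<=4](σ[b<=2](π[b](γ[h; MAX(c)→b](R)))) → 3
  σ[b<3](σ[b<=4](σ[b<=2](π[b](γ[h; MAX(c)→b](R))))) → 3

|E| = 3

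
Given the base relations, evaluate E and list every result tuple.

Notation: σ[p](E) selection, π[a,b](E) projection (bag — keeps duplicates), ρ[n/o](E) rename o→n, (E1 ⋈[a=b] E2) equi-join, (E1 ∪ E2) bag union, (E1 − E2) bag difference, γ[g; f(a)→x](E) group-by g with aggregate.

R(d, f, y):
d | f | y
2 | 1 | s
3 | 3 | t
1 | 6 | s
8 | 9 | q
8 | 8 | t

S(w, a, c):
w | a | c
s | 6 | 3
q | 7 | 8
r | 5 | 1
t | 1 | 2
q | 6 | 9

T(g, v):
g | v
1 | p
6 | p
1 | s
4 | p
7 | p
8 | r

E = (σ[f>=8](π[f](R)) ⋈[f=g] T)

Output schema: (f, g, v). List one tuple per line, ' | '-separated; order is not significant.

Row counts bottom-up:
  R → 5
  π[f](R) → 5
  σ[f>=8](π[f](R)) → 2
  T → 6
  (σ[f>=8](π[f](R)) ⋈[f=g] T) → 1

== RESULT ==
f | g | v
8 | 8 | r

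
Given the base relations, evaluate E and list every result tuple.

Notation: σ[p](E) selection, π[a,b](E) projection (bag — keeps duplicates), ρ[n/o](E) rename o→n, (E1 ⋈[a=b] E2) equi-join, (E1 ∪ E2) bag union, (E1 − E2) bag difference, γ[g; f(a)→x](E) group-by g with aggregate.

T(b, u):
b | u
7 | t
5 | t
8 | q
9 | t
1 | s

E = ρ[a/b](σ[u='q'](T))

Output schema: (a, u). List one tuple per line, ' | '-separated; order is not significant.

Per-node cardinality:
  T → 5
  σ[u='q'](T) → 1
  ρ[a/b](σ[u='q'](T)) → 1

== RESULT ==
a | u
8 | q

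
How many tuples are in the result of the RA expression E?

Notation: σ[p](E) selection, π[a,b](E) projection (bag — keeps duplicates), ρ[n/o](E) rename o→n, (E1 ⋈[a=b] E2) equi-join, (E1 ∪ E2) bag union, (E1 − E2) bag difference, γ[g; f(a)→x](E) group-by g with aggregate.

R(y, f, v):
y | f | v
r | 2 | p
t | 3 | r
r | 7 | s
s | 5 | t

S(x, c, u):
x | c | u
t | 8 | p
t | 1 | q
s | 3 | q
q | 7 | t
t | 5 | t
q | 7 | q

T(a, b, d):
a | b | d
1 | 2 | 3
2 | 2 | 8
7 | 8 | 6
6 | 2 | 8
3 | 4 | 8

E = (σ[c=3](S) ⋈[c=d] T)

Stepwise |·|:
  S → 6
  σ[c=3](S) → 1
  T → 5
  (σ[c=3](S) ⋈[c=d] T) → 1

|E| = 1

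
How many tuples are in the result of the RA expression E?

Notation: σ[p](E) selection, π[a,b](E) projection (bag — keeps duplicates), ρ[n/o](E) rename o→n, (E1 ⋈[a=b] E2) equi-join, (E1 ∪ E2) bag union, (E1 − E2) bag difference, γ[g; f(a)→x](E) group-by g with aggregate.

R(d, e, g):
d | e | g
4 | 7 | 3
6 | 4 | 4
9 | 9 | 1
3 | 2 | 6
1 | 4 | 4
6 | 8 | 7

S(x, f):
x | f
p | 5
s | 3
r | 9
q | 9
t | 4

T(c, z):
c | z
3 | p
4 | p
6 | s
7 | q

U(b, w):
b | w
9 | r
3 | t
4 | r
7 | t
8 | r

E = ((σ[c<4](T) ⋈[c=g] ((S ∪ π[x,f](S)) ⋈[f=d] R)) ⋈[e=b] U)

Row counts bottom-up:
  T → 4
  σ[c<4](T) → 1
  S → 5
  S → 5
  π[x,f](S) → 5
  (S ∪ π[x,f](S)) → 10
  R → 6
  ((S ∪ π[x,f](S)) ⋈[f=d] R) → 8
  (σ[c<4](T) ⋈[c=g] ((S ∪ π[x,f](S)) ⋈[f=d] R)) → 2
  U → 5
  ((σ[c<4](T) ⋈[c=g] ((S ∪ π[x,f](S)) ⋈[f=d] R)) ⋈[e=b] U) → 2

|E| = 2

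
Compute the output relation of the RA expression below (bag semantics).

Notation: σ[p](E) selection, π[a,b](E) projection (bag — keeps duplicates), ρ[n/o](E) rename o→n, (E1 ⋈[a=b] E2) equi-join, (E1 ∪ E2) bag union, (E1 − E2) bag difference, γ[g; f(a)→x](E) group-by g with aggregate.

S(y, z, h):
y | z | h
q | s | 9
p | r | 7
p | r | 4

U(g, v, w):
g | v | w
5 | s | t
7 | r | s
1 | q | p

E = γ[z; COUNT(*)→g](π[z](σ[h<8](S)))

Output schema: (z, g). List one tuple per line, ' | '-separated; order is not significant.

Stepwise |·|:
  S → 3
  σ[h<8](S) → 2
  π[z](σ[h<8](S)) → 2
  γ[z; COUNT(*)→g](π[z](σ[h<8](S))) → 1

== RESULT ==
z | g
r | 2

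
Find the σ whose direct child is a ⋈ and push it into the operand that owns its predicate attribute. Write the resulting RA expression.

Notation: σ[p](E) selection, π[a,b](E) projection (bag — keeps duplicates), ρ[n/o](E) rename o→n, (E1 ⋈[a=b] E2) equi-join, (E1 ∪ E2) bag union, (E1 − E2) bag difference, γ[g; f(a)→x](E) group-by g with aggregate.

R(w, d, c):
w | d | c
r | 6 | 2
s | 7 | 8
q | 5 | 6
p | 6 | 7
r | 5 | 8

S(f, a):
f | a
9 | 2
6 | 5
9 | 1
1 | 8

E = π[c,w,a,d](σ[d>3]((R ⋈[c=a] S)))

σ filters on d, owned by the left side.
E' = π[c,w,a,d]((σ[d>3](R) ⋈[c=a] S))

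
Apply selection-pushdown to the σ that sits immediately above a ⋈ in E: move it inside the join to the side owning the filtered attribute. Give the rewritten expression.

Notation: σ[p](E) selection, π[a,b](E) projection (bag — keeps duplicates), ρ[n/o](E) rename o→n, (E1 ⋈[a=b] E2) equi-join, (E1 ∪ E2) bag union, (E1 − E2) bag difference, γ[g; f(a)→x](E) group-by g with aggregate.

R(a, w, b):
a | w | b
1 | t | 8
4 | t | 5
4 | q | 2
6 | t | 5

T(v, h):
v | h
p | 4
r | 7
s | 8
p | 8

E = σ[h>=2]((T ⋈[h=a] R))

σ filters on h, owned by the left side.
E' = (σ[h>=2](T) ⋈[h=a] R)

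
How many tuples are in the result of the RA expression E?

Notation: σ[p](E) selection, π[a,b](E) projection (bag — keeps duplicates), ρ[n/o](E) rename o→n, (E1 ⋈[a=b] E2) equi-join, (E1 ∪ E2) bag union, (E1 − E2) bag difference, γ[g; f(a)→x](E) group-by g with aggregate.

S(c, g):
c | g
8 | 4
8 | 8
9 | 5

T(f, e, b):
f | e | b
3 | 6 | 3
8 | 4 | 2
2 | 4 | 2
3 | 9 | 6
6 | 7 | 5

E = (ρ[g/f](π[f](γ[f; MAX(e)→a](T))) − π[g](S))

Stepwise |·|:
  T → 5
  γ[f; MAX(e)→a](T) → 4
  π[f](γ[f; MAX(e)→a](T)) → 4
  ρ[g/f](π[f](γ[f; MAX(e)→a](T))) → 4
  S → 3
  π[g](S) → 3
  (ρ[g/f](π[f](γ[f; MAX(e)→a](T))) − π[g](S)) → 3

|E| = 3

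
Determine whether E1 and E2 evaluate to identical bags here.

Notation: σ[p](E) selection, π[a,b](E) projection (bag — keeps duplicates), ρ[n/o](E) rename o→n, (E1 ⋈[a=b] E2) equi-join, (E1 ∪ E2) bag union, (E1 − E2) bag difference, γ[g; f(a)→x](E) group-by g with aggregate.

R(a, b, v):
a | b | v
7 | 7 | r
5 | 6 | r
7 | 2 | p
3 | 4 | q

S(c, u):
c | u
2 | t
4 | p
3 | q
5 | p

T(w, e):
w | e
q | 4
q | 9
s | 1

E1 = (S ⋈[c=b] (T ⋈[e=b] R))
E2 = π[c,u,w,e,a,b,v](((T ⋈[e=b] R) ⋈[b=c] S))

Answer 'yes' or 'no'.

E1 stepwise |·|:
  S → 4
  T → 3
  R → 4
  (T ⋈[e=b] R) → 1
  (S ⋈[c=b] (T ⋈[e=b] R)) → 1
E2 stepwise |·|:
  T → 3
  R → 4
  (T ⋈[e=b] R) → 1
  S → 4
  ((T ⋈[e=b] R) ⋈[b=c] S) → 1
  π[c,u,w,e,a,b,v](((T ⋈[e=b] R) ⋈[b=c] S)) → 1

E1 and E2 produce the same multiset:
c | u | w | e | a | b | v
4 | p | q | 4 | 3 | 4 | q

yes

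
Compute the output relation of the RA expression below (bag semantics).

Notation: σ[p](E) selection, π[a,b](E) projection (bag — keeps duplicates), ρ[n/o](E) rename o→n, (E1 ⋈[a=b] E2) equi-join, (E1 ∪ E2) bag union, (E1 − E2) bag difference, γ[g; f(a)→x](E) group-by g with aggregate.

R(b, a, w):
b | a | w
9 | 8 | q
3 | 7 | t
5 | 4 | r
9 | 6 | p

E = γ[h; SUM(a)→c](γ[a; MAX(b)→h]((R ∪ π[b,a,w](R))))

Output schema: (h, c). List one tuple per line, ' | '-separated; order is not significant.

Stepwise |·|:
  R → 4
  R → 4
  π[b,a,w](R) → 4
  (R ∪ π[b,a,w](R)) → 8
  γ[a; MAX(b)→h]((R ∪ π[b,a,w](R))) → 4
  γ[h; SUM(a)→c](γ[a; MAX(b)→h]((R ∪ π[b,a,w](R)))) → 3

== RESULT ==
h | c
3 | 7
5 | 4
9 | 14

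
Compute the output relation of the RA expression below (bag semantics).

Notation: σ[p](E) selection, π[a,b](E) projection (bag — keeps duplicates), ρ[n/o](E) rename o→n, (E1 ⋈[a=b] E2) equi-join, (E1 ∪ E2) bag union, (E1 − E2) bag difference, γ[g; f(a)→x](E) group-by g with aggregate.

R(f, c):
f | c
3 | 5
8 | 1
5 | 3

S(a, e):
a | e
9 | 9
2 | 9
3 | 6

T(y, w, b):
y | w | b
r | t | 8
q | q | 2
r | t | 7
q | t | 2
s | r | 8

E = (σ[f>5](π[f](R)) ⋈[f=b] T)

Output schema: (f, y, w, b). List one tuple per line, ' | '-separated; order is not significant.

Subexpression sizes:
  R → 3
  π[f](R) → 3
  σ[f>5](π[f](R)) → 1
  T → 5
  (σ[f>5](π[f](R)) ⋈[f=b] T) → 2

== RESULT ==
f | y | w | b
8 | r | t | 8
8 | s | r | 8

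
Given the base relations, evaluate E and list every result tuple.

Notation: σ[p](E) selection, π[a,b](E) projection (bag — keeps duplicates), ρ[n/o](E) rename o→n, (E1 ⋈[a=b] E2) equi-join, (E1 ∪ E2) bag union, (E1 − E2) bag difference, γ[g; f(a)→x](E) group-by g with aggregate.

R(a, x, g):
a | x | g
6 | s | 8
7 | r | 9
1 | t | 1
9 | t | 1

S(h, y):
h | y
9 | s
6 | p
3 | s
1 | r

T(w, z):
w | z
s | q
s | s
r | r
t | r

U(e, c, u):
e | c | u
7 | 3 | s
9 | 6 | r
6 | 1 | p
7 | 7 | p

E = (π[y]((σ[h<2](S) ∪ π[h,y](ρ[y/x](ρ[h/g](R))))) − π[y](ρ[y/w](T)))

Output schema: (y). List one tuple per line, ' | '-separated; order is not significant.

Stepwise |·|:
  S → 4
  σ[h<2](S) → 1
  R → 4
  ρ[h/g](R) → 4
  ρ[y/x](ρ[h/g](R)) → 4
  π[h,y](ρ[y/x](ρ[h/g](R))) → 4
  (σ[h<2](S) ∪ π[h,y](ρ[y/x](ρ[h/g](R)))) → 5
  π[y]((σ[h<2](S) ∪ π[h,y](ρ[y/x](ρ[h/g](R))))) → 5
  T → 4
  ρ[y/w](T) → 4
  π[y](ρ[y/w](T)) → 4
  (π[y]((σ[h<2](S) ∪ π[h,y](ρ[y/x](ρ[h/g](R))))) − π[y](ρ[y/w](T))) → 2

== RESULT ==
y
r
t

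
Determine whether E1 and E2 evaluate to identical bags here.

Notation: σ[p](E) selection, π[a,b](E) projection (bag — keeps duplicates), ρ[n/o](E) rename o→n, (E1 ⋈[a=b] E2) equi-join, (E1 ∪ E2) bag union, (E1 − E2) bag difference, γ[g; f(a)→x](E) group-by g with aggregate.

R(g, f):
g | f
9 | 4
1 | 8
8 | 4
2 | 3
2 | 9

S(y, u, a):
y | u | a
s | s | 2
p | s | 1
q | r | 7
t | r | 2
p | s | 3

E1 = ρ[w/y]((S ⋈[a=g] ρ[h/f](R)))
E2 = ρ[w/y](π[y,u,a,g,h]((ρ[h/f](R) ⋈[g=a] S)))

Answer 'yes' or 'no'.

E1 per-node cardinality:
  S → 5
  R → 5
  ρ[h/f](R) → 5
  (S ⋈[a=g] ρ[h/f](R)) → 5
  ρ[w/y]((S ⋈[a=g] ρ[h/f](R))) → 5
E2 per-node cardinality:
  R → 5
  ρ[h/f](R) → 5
  S → 5
  (ρ[h/f](R) ⋈[g=a] S) → 5
  π[y,u,a,g,h]((ρ[h/f](R) ⋈[g=a] S)) → 5
  ρ[w/y](π[y,u,a,g,h]((ρ[h/f](R) ⋈[g=a] S))) → 5

E1 and E2 produce the same multiset:
w | u | a | g | h
p | s | 1 | 1 | 8
s | s | 2 | 2 | 3
s | s | 2 | 2 | 9
t | r | 2 | 2 | 3
t | r | 2 | 2 | 9

yes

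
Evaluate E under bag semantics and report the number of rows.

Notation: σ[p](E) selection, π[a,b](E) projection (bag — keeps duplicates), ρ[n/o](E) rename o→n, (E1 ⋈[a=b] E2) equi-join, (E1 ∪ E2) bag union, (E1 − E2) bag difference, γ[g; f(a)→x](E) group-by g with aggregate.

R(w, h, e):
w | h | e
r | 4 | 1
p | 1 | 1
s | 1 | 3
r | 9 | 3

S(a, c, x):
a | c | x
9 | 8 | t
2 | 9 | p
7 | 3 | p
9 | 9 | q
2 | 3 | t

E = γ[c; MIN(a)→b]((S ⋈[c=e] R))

Stepwise |·|:
  S → 5
  R → 4
  (S ⋈[c=e] R) → 4
  γ[c; MIN(a)→b]((S ⋈[c=e] R)) → 1

|E| = 1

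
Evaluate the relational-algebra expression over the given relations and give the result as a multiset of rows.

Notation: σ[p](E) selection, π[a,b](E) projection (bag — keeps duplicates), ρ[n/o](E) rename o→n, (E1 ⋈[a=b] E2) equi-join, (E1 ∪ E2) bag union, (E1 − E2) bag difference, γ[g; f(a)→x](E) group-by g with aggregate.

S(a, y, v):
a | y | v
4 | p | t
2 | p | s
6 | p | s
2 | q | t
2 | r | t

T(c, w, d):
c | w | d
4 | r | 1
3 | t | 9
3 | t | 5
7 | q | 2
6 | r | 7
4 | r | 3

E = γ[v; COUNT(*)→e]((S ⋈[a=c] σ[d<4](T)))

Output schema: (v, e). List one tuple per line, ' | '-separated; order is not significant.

Per-node cardinality:
  S → 5
  T → 6
  σ[d<4](T) → 3
  (S ⋈[a=c] σ[d<4](T)) → 2
  γ[v; COUNT(*)→e]((S ⋈[a=c] σ[d<4](T))) → 1

== RESULT ==
v | e
t | 2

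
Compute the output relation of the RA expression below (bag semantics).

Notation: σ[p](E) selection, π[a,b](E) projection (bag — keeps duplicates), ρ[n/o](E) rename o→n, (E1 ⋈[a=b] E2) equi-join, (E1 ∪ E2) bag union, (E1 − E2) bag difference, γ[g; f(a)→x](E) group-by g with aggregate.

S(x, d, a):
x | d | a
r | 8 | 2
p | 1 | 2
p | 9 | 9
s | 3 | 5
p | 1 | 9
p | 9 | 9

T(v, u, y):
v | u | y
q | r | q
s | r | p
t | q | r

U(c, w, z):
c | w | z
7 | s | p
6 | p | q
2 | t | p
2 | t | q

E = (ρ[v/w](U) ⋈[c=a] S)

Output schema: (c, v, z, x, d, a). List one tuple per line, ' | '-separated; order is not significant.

Stepwise |·|:
  U → 4
  ρ[v/w](U) → 4
  S → 6
  (ρ[v/w](U) ⋈[c=a] S) → 4

== RESULT ==
c | v | z | x | d | a
2 | t | p | p | 1 | 2
2 | t | p | r | 8 | 2
2 | t | q | p | 1 | 2
2 | t | q | r | 8 | 2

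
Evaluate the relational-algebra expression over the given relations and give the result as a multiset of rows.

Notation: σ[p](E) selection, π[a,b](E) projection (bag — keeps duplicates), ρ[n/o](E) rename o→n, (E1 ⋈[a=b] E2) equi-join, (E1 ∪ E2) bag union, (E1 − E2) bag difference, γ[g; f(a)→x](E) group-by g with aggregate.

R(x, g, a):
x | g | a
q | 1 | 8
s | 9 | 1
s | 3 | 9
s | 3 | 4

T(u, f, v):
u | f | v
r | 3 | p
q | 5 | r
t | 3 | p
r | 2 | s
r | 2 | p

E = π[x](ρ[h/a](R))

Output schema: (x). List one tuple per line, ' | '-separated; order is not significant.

Row counts bottom-up:
  R → 4
  ρ[h/a](R) → 4
  π[x](ρ[h/a](R)) → 4

== RESULT ==
x
q
s
s
s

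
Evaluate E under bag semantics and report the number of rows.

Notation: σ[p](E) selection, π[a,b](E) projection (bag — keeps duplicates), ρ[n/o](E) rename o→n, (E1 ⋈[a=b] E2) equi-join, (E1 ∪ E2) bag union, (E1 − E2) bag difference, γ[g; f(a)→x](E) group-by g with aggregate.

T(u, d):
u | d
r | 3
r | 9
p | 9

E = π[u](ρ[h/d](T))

Per-node cardinality:
  T → 3
  ρ[h/d](T) → 3
  π[u](ρ[h/d](T)) → 3

|E| = 3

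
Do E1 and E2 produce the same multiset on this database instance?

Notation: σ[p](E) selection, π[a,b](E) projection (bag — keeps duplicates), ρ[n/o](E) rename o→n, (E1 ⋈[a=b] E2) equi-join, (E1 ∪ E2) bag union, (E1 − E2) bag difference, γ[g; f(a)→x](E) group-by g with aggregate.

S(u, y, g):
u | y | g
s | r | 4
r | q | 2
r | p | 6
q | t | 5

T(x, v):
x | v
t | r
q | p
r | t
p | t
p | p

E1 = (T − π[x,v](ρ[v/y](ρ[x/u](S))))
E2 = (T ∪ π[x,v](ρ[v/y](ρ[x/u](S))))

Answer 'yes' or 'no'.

E1 subexpression sizes:
  T → 5
  S → 4
  ρ[x/u](S) → 4
  ρ[v/y](ρ[x/u](S)) → 4
  π[x,v](ρ[v/y](ρ[x/u](S))) → 4
  (T − π[x,v](ρ[v/y](ρ[x/u](S)))) → 5
E2 subexpression sizes:
  T → 5
  S → 4
  ρ[x/u](S) → 4
  ρ[v/y](ρ[x/u](S)) → 4
  π[x,v](ρ[v/y](ρ[x/u](S))) → 4
  (T ∪ π[x,v](ρ[v/y](ρ[x/u](S)))) → 9

E1 result:
x | v
p | p
p | t
q | p
r | t
t | r
E2 result:
x | v
p | p
p | t
q | p
q | t
r | p
r | q
r | t
s | r
t | r
Witness: ('s', 'r') appears 0× in E1 but 1× in E2.

no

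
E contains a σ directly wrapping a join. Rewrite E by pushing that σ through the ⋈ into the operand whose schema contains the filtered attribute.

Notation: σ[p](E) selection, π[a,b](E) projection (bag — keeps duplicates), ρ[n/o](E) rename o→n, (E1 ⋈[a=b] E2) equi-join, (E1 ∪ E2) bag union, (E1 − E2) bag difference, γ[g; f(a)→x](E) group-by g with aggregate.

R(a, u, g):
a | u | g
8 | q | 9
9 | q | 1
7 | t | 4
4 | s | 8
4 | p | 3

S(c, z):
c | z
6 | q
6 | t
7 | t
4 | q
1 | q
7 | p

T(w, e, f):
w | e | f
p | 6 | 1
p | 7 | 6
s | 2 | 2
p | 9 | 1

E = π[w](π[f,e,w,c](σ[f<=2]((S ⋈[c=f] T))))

σ filters on f, owned by the right side.
E' = π[w](π[f,e,w,c]((S ⋈[c=f] σ[f<=2](T))))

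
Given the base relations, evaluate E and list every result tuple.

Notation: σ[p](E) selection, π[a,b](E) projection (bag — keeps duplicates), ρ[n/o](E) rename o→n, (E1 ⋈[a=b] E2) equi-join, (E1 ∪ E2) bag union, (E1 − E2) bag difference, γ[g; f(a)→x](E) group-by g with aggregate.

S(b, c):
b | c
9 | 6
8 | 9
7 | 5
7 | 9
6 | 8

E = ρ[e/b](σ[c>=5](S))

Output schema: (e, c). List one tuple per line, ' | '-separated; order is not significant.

Subexpression sizes:
  S → 5
  σ[c>=5](S) → 5
  ρ[e/b](σ[c>=5](S)) → 5

== RESULT ==
e | c
6 | 8
7 | 5
7 | 9
8 | 9
9 | 6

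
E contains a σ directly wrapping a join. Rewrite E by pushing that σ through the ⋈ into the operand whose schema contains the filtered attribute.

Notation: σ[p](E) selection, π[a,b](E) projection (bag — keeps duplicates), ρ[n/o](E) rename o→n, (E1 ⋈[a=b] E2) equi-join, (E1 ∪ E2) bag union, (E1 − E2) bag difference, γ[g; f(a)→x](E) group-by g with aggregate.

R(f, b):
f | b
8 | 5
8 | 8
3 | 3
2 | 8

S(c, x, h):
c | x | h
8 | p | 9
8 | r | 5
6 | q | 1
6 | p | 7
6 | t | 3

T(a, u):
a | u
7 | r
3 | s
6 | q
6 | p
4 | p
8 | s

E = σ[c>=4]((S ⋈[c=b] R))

σ filters on c, owned by the left side.
E' = (σ[c>=4](S) ⋈[c=b] R)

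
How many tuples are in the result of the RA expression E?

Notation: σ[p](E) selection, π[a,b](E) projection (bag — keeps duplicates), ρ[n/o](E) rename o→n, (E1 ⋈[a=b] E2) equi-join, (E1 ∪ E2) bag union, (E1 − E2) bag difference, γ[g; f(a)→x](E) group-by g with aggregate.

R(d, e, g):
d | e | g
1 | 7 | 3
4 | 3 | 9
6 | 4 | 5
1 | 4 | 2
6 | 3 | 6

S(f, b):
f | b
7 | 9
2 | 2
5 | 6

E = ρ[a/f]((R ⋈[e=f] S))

Stepwise |·|:
  R → 5
  S → 3
  (R ⋈[e=f] S) → 1
  ρ[a/f]((R ⋈[e=f] S)) → 1

|E| = 1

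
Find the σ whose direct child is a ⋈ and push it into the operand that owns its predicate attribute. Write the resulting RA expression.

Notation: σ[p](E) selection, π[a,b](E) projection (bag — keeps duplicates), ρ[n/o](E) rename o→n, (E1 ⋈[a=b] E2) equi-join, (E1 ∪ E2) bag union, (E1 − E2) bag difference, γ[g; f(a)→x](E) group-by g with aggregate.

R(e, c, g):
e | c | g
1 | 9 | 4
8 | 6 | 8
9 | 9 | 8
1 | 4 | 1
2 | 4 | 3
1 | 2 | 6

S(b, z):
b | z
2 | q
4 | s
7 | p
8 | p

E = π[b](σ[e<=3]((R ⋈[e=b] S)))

σ filters on e, owned by the left side.
E' = π[b]((σ[e<=3](R) ⋈[e=b] S))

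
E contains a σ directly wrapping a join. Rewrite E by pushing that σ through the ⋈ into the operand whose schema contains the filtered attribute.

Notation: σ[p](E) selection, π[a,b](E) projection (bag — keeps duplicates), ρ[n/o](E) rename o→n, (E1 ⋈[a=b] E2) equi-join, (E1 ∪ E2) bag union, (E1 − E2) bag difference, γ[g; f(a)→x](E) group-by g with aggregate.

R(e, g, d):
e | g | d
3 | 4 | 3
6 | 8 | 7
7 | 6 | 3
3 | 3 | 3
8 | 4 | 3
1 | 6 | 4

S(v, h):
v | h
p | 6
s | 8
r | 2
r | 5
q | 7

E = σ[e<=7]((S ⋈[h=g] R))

σ filters on e, owned by the right side.
E' = (S ⋈[h=g] σ[e<=7](R))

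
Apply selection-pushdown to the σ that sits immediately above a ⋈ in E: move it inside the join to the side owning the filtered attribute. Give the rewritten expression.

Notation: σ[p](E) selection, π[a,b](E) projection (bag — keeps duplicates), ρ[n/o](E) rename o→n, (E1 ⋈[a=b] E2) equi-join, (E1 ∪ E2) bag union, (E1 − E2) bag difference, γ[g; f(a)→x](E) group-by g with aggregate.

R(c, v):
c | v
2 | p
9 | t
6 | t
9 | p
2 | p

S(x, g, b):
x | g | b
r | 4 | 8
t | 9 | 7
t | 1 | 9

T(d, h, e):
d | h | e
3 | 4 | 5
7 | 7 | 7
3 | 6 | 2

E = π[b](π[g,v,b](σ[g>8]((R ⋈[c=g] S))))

σ filters on g, owned by the right side.
E' = π[b](π[g,v,b]((R ⋈[c=g] σ[g>8](S))))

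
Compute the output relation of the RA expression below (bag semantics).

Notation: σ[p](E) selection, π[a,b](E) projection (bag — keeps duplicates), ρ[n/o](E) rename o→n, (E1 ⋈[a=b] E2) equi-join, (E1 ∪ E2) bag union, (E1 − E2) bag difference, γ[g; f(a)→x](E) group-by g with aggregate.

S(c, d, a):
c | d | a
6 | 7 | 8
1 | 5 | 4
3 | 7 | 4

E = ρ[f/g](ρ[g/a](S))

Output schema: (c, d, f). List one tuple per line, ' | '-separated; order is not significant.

Row counts bottom-up:
  S → 3
  ρ[g/a](S) → 3
  ρ[f/g](ρ[g/a](S)) → 3

== RESULT ==
c | d | f
1 | 5 | 4
3 | 7 | 4
6 | 7 | 8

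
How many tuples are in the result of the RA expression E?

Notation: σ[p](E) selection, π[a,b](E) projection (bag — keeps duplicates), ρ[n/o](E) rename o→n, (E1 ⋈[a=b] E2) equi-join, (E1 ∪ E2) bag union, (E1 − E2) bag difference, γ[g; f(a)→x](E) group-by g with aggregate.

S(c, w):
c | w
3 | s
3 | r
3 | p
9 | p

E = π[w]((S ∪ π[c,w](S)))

Stepwise |·|:
  S → 4
  S → 4
  π[c,w](S) → 4
  (S ∪ π[c,w](S)) → 8
  π[w]((S ∪ π[c,w](S))) → 8

|E| = 8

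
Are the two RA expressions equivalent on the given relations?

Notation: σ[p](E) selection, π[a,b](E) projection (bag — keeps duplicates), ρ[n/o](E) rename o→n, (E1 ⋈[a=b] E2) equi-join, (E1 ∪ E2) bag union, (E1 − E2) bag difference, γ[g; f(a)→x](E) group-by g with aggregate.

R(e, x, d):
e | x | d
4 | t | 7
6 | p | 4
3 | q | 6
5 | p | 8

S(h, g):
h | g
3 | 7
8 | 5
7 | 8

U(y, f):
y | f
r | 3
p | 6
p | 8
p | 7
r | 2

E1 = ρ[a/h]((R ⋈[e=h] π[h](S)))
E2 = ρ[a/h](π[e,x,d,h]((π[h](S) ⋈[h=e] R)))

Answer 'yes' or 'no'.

E1 stepwise |·|:
  R → 4
  S → 3
  π[h](S) → 3
  (R ⋈[e=h] π[h](S)) → 1
  ρ[a/h]((R ⋈[e=h] π[h](S))) → 1
E2 stepwise |·|:
  S → 3
  π[h](S) → 3
  R → 4
  (π[h](S) ⋈[h=e] R) → 1
  π[e,x,d,h]((π[h](S) ⋈[h=e] R)) → 1
  ρ[a/h](π[e,x,d,h]((π[h](S) ⋈[h=e] R))) → 1

E1 and E2 produce the same multiset:
e | x | d | a
3 | q | 6 | 3

yes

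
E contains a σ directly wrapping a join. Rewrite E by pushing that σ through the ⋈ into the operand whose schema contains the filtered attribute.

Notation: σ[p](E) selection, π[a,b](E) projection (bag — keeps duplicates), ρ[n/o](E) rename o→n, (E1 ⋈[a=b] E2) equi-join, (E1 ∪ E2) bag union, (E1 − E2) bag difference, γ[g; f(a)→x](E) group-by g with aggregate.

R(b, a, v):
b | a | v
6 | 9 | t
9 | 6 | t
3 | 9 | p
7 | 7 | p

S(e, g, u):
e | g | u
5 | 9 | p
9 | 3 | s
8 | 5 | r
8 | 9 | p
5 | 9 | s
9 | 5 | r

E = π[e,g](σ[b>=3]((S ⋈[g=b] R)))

σ filters on b, owned by the right side.
E' = π[e,g]((S ⋈[g=b] σ[b>=3](R)))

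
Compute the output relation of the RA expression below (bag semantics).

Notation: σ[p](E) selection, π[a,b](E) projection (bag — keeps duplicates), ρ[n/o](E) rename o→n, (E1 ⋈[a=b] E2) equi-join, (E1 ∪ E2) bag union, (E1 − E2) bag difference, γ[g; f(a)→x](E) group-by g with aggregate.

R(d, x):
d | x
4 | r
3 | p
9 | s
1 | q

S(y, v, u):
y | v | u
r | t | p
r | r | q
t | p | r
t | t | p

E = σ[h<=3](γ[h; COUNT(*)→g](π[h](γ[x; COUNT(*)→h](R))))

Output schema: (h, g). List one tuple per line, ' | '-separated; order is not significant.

Row counts bottom-up:
  R → 4
  γ[x; COUNT(*)→h](R) → 4
  π[h](γ[x; COUNT(*)→h](R)) → 4
  γ[h; COUNT(*)→g](π[h](γ[x; COUNT(*)→h](R))) → 1
  σ[h<=3](γ[h; COUNT(*)→g](π[h](γ[x; COUNT(*)→h](R)))) → 1

== RESULT ==
h | g
1 | 4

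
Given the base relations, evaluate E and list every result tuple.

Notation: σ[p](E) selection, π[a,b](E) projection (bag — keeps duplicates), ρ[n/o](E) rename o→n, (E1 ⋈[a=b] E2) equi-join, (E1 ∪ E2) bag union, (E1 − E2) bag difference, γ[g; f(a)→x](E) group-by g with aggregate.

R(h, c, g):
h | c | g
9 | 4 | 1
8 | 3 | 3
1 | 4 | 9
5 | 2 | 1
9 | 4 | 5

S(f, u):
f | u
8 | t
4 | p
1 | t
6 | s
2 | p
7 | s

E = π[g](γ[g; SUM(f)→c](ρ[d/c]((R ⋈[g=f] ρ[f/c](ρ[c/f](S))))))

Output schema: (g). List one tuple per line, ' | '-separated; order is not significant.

Stepwise |·|:
  R → 5
  S → 6
  ρ[c/f](S) → 6
  ρ[f/c](ρ[c/f](S)) → 6
  (R ⋈[g=f] ρ[f/c](ρ[c/f](S))) → 2
  ρ[d/c]((R ⋈[g=f] ρ[f/c](ρ[c/f](S)))) → 2
  γ[g; SUM(f)→c](ρ[d/c]((R ⋈[g=f] ρ[f/c](ρ[c/f](S))))) → 1
  π[g](γ[g; SUM(f)→c](ρ[d/c]((R ⋈[g=f] ρ[f/c](ρ[c/f](S)))))) → 1

== RESULT ==
g
1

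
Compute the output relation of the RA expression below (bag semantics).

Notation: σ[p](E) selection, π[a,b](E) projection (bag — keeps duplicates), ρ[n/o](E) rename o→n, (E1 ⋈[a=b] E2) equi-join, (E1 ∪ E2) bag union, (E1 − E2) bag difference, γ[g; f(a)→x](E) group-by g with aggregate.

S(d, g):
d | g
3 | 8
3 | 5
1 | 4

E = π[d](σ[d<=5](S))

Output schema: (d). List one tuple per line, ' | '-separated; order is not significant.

Stepwise |·|:
  S → 3
  σ[d<=5](S) → 3
  π[d](σ[d<=5](S)) → 3

== RESULT ==
d
1
3
3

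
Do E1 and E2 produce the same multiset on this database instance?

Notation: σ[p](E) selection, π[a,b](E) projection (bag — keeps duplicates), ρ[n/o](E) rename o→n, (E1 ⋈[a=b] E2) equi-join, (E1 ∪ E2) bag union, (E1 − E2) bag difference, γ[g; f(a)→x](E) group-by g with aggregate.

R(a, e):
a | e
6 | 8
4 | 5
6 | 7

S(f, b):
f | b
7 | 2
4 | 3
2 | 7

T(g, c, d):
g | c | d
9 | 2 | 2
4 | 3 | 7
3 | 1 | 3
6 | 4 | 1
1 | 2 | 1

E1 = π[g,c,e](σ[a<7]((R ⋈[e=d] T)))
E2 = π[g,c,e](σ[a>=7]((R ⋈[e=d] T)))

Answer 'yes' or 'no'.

E1 row counts bottom-up:
  R → 3
  T → 5
  (R ⋈[e=d] T) → 1
  σ[a<7]((R ⋈[e=d] T)) → 1
  π[g,c,e](σ[a<7]((R ⋈[e=d] T))) → 1
E2 row counts bottom-up:
  R → 3
  T → 5
  (R ⋈[e=d] T) → 1
  σ[a>=7]((R ⋈[e=d] T)) → 0
  π[g,c,e](σ[a>=7]((R ⋈[e=d] T))) → 0

E1 result:
g | c | e
4 | 3 | 7
E2 result:
g | c | e
(0 rows)
Witness: (4, 3, 7) appears 1× in E1 but 0× in E2.

no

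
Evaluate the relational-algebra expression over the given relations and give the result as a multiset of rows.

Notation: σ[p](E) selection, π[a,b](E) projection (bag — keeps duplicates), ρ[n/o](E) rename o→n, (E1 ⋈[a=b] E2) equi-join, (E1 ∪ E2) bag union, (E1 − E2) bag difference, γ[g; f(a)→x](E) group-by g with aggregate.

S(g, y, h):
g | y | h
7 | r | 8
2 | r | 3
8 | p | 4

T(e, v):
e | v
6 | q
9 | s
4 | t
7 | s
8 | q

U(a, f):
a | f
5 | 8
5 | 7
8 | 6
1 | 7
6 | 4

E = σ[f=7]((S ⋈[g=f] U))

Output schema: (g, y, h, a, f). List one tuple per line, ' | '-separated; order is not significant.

Row counts bottom-up:
  S → 3
  U → 5
  (S ⋈[g=f] U) → 3
  σ[f=7]((S ⋈[g=f] U)) → 2

== RESULT ==
g | y | h | a | f
7 | r | 8 | 1 | 7
7 | r | 8 | 5 | 7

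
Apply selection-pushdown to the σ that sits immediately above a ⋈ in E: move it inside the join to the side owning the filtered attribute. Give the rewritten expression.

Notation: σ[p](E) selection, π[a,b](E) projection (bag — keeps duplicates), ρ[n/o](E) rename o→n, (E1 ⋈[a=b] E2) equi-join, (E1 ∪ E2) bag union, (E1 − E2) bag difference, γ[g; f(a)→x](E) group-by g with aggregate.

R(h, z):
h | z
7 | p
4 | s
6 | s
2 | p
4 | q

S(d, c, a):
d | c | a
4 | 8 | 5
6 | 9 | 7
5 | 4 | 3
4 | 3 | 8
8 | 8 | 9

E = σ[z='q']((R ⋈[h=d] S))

σ filters on z, owned by the left side.
E' = (σ[z='q'](R) ⋈[h=d] S)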